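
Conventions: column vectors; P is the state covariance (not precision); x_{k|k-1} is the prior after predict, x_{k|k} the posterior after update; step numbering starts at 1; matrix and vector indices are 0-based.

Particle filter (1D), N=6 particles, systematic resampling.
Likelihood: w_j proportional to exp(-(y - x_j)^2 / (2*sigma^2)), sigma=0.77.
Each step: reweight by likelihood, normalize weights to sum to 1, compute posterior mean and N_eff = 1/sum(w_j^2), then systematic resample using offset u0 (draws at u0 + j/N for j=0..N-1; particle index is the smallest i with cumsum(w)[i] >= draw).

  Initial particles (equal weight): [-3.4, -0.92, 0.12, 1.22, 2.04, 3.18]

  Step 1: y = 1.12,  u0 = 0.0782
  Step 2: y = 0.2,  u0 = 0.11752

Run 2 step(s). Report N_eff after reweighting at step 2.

N_eff = 3.6686

step 1: w=[0.0000, 0.0152, 0.2185, 0.5035, 0.2487, 0.0142]  mean=1.1789  Neff=2.7510  idx=[2, 3, 3, 3, 4, 4]
step 2: w=[0.4219, 0.1764, 0.1764, 0.1764, 0.0244, 0.0244]  mean=0.7959  Neff=3.6686  idx=[0, 0, 1, 2, 3, 3]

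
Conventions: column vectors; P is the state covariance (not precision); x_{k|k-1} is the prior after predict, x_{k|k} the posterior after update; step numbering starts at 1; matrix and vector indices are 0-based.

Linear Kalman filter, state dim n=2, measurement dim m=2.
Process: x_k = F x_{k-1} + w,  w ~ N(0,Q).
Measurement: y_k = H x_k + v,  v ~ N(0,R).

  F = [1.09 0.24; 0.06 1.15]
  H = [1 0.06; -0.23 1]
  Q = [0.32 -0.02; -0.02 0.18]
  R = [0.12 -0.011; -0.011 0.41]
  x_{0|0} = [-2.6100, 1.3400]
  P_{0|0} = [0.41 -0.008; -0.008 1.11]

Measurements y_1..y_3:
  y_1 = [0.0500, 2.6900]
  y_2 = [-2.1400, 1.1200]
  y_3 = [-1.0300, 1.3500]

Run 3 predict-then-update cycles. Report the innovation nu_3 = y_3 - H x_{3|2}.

innov = [0.4335, -0.5227]

step 1: x^-=[-2.5233, 1.3844]  P^-=[0.8669 0.3030; 0.3030 1.6483]  S=[1.0292 0.1874; 0.1874 1.9648]  K=[0.8654 -0.0298; 0.2486 0.7798]  nu=[2.4902, 0.7252]  x^+=[-0.3899, 2.5689]  P^+=[0.1040 0.0022; 0.0022 0.3175]
step 2: x^-=[0.1916, 2.9309]  P^-=[0.4631 0.0772; 0.0772 0.6005]  S=[0.5945 -0.0053; -0.0053 0.9995]  K=[0.7865 -0.0251; 0.1957 0.5841]  nu=[-2.5074, -1.7668]  x^+=[-1.7361, 1.4081]  P^+=[0.0945 0.0028; 0.0028 0.2380]
step 3: x^-=[-1.5544, 1.5151]  P^-=[0.4474 0.0554; 0.0554 0.4954]  S=[0.5759 -0.0296; -0.0296 0.9036]  K=[0.7814 -0.0270; 0.1755 0.5399]  nu=[0.4335, -0.5227]  x^+=[-1.2016, 1.3090]  P^+=[0.0939 0.0019; 0.0019 0.2199]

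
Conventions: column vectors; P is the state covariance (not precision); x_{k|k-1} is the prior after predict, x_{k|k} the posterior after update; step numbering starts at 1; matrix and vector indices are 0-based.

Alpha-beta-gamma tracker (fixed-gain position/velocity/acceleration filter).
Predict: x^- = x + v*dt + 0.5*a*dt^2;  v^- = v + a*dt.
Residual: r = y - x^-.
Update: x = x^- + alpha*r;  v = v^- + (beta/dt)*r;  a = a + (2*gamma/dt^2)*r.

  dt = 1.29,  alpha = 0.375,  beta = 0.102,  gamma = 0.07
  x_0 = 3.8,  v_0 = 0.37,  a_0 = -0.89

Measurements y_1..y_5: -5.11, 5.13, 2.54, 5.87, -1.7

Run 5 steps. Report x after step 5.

x_post = -3.9590

step 1: x_pred=3.5368  r=-8.6468  x^+=0.2942  v^+=-1.4618  a^+=-1.6174
step 2: x_pred=-2.9373  r=8.0673  x^+=0.0879  v^+=-2.9104  a^+=-0.9388
step 3: x_pred=-4.4476  r=6.9876  x^+=-1.8272  v^+=-3.5689  a^+=-0.3509
step 4: x_pred=-6.7231  r=12.5931  x^+=-2.0007  v^+=-3.0258  a^+=0.7086
step 5: x_pred=-5.3144  r=3.6144  x^+=-3.9590  v^+=-1.8260  a^+=1.0126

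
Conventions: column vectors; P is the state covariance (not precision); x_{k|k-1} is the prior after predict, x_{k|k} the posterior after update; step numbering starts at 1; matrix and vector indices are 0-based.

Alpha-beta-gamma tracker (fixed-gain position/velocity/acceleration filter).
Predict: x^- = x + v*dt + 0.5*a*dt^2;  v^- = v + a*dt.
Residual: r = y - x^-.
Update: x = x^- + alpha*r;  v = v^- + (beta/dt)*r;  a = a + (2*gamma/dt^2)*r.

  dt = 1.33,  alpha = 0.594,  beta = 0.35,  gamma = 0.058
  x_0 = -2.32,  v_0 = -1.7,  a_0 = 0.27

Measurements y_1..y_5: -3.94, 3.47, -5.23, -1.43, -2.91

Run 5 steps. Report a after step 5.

step 1: x_pred=-4.3422  r=0.4022  x^+=-4.1033  v^+=-1.2351  a^+=0.2964
step 2: x_pred=-5.4838  r=8.9538  x^+=-0.1652  v^+=1.5154  a^+=0.8835
step 3: x_pred=2.6317  r=-7.8617  x^+=-2.0382  v^+=0.6216  a^+=0.3680
step 4: x_pred=-0.8859  r=-0.5441  x^+=-1.2091  v^+=0.9679  a^+=0.3323
step 5: x_pred=0.3721  r=-3.2821  x^+=-1.5775  v^+=0.5462  a^+=0.1171

a_post = 0.1171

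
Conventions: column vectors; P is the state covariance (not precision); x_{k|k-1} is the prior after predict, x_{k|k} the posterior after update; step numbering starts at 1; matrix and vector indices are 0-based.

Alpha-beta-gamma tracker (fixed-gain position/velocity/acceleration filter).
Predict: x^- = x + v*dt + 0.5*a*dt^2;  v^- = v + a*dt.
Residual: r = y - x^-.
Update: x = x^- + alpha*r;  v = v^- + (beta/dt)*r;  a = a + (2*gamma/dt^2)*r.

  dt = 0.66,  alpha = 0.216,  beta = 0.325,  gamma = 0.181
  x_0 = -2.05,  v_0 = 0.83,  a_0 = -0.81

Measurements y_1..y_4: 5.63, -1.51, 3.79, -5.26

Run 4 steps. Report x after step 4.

x_post = 5.3208

step 1: x_pred=-1.6786  r=7.3086  x^+=-0.1000  v^+=3.8943  a^+=5.2637
step 2: x_pred=3.6168  r=-5.1268  x^+=2.5094  v^+=4.8439  a^+=1.0032
step 3: x_pred=5.9248  r=-2.1348  x^+=5.4637  v^+=4.4548  a^+=-0.7709
step 4: x_pred=8.2359  r=-13.4959  x^+=5.3208  v^+=-2.6998  a^+=-11.9865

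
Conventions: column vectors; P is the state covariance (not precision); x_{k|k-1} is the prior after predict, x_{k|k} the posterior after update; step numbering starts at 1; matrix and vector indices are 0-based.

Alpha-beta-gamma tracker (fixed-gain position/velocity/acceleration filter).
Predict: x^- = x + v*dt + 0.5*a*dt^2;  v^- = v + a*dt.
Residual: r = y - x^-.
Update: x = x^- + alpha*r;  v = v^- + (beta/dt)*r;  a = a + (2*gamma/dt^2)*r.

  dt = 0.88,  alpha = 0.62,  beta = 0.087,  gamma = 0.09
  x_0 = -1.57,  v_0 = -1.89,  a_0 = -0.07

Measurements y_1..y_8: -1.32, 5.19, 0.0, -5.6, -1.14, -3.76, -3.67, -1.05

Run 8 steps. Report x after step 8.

step 1: x_pred=-3.2603  r=1.9403  x^+=-2.0573  v^+=-1.7598  a^+=0.3810
step 2: x_pred=-3.4584  r=8.6484  x^+=1.9036  v^+=-0.5695  a^+=2.3912
step 3: x_pred=2.3283  r=-2.3283  x^+=0.8848  v^+=1.3046  a^+=1.8500
step 4: x_pred=2.7491  r=-8.3491  x^+=-2.4273  v^+=2.1072  a^+=-0.0906
step 5: x_pred=-0.6081  r=-0.5319  x^+=-0.9379  v^+=1.9748  a^+=-0.2143
step 6: x_pred=0.7170  r=-4.4770  x^+=-2.0587  v^+=1.3437  a^+=-1.2549
step 7: x_pred=-1.3622  r=-2.3078  x^+=-2.7930  v^+=0.0112  a^+=-1.7913
step 8: x_pred=-3.4768  r=2.4268  x^+=-1.9722  v^+=-1.3252  a^+=-1.2272

x_post = -1.9722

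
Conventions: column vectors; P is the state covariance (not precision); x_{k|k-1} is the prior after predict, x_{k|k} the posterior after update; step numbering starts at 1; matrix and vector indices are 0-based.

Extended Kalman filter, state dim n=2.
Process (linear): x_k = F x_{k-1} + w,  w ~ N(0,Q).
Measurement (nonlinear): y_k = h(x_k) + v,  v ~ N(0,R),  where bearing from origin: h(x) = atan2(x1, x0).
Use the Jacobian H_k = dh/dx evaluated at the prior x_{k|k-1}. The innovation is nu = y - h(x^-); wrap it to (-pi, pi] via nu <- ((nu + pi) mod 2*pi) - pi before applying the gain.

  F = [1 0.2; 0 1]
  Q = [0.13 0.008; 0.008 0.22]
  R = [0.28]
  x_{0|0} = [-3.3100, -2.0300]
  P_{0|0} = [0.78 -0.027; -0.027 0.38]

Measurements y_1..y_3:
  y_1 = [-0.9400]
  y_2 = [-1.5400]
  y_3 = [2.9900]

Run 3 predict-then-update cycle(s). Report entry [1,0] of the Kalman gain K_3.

K[1,0] = -0.3400

step 1: x^-=[-3.7160, -2.0300]  P^-=[0.9144 0.0570; 0.0570 0.6000]  H_jac=[0.1132 -0.2073]  S=[0.3148]  K=[0.2913; -0.3745]  nu=[1.7016]  x^+=[-3.2203, -2.6673]  P^+=[0.8877 0.0913; 0.0913 0.5558]
step 2: x^-=[-3.7537, -2.6673]  P^-=[1.0765 0.2105; 0.2105 0.7758]  H_jac=[0.1258 -0.1770]  S=[0.3120]  K=[0.3146; -0.3554]  nu=[0.9838]  x^+=[-3.4442, -3.0169]  P^+=[1.0456 0.2454; 0.2454 0.7364]
step 3: x^-=[-4.0476, -3.0169]  P^-=[1.3032 0.4007; 0.4007 0.9564]  H_jac=[0.1184 -0.1588]  S=[0.3073]  K=[0.2949; -0.3400]  nu=[-0.7921]  x^+=[-4.2812, -2.7476]  P^+=[1.2765 0.4315; 0.4315 0.9209]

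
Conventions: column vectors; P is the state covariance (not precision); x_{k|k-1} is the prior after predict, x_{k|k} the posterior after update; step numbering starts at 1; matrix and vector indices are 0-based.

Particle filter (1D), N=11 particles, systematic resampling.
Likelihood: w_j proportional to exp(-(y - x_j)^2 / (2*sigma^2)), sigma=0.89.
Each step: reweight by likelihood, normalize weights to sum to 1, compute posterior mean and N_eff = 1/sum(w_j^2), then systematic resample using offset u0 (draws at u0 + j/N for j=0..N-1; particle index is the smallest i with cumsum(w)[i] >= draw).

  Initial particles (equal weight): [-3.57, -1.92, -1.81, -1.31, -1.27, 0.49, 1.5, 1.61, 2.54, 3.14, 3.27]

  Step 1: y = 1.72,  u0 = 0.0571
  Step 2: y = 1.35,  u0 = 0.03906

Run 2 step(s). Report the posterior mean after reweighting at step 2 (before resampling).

step 1: w=[0.0000, 0.0001, 0.0001, 0.0009, 0.0010, 0.1097, 0.2765, 0.2829, 0.1865, 0.0798, 0.0626]  mean=1.8501  Neff=4.6823  idx=[5, 6, 6, 6, 7, 7, 7, 8, 8, 9, 10]
step 2: w=[0.0835, 0.1313, 0.1313, 0.1313, 0.1276, 0.1276, 0.1276, 0.0545, 0.0545, 0.0176, 0.0130]  mean=1.6230  Neff=8.7716  idx=[0, 1, 2, 2, 3, 4, 4, 5, 6, 6, 8]

post_mean = 1.6230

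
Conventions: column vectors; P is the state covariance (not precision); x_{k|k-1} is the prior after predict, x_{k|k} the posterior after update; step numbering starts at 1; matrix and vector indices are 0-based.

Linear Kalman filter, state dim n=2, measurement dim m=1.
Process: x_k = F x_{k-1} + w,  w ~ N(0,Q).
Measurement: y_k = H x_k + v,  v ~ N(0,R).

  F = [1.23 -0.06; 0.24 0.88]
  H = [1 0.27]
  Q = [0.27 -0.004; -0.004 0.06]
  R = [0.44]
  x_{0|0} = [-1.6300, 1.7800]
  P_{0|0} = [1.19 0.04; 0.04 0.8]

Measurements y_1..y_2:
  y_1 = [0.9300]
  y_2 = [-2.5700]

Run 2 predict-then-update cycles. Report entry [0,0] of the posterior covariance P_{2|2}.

P_post[0,0] = 0.3089

step 1: x^-=[-2.1117, 1.1752]  P^-=[2.0673 0.3478; 0.3478 0.7650]  S=[2.7509]  K=[0.7856; 0.2015]  nu=[2.7244]  x^+=[0.0287, 1.7242]  P^+=[0.3694 -0.0877; -0.0877 0.6533]
step 2: x^-=[-0.0681, 1.5242]  P^-=[0.8441 -0.0231; -0.0231 0.5501]  S=[1.3117]  K=[0.6388; 0.0956]  nu=[-2.9134]  x^+=[-1.9291, 1.2457]  P^+=[0.3089 -0.1032; -0.1032 0.5381]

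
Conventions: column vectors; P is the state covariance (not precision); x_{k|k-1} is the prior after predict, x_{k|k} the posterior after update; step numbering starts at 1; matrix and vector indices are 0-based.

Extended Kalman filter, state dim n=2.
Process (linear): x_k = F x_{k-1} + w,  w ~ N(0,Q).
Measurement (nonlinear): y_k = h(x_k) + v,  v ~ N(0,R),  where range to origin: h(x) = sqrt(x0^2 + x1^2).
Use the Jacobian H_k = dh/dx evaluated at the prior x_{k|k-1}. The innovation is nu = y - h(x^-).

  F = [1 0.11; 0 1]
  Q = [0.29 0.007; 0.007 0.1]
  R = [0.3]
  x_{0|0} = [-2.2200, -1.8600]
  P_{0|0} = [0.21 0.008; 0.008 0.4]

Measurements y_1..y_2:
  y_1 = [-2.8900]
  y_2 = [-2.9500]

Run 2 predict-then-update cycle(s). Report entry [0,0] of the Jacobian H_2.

H_jac[0,0] = 0.7603

step 1: x^-=[-2.4246, -1.8600]  P^-=[0.5066 0.0590; 0.0590 0.5000]  H_jac=[-0.7934 -0.6087]  S=[0.8611]  K=[-0.5085; -0.4078]  nu=[-5.9459]  x^+=[0.5987, 0.5645]  P^+=[0.2840 -0.1195; -0.1195 0.3568]
step 2: x^-=[0.6608, 0.5645]  P^-=[0.5520 -0.0733; -0.0733 0.4568]  H_jac=[0.7603 0.6496]  S=[0.7394]  K=[0.5032; 0.3259]  nu=[-3.8191]  x^+=[-1.2609, -0.6802]  P^+=[0.3648 -0.1946; -0.1946 0.3783]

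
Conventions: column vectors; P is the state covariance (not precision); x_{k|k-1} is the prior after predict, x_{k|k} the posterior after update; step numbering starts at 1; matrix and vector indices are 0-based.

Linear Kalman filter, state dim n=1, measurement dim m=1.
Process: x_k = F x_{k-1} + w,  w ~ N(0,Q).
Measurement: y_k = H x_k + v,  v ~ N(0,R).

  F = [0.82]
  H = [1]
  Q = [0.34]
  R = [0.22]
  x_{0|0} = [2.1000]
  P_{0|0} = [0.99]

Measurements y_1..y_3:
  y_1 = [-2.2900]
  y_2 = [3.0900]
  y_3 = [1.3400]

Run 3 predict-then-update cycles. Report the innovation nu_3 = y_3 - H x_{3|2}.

innov = [-0.0349]

step 1: x^-=[1.7220]  P^-=[1.0057]  S=[1.2257]  K=[0.8205]  nu=[-4.0120]  x^+=[-1.5699]  P^+=[0.1805]
step 2: x^-=[-1.2873]  P^-=[0.4614]  S=[0.6814]  K=[0.6771]  nu=[4.3773]  x^+=[1.6767]  P^+=[0.1490]
step 3: x^-=[1.3749]  P^-=[0.4402]  S=[0.6602]  K=[0.6668]  nu=[-0.0349]  x^+=[1.3516]  P^+=[0.1467]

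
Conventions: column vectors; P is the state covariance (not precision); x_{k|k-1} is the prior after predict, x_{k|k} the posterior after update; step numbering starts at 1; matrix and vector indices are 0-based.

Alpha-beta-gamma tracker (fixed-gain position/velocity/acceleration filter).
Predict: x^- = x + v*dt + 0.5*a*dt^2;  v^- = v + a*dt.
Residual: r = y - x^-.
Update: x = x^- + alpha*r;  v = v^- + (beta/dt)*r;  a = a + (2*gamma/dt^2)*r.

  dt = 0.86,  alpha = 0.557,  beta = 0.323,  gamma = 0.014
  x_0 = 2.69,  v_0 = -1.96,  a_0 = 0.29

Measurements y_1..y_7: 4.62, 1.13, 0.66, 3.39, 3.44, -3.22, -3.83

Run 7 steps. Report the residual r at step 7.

resid = -3.0107

step 1: x_pred=1.1116  r=3.5084  x^+=3.0658  v^+=-0.3929  a^+=0.4228
step 2: x_pred=2.8842  r=-1.7542  x^+=1.9071  v^+=-0.6882  a^+=0.3564
step 3: x_pred=1.4471  r=-0.7871  x^+=1.0087  v^+=-0.6773  a^+=0.3266
step 4: x_pred=0.5470  r=2.8430  x^+=2.1306  v^+=0.6714  a^+=0.4342
step 5: x_pred=2.8685  r=0.5715  x^+=3.1868  v^+=1.2595  a^+=0.4559
step 6: x_pred=4.4386  r=-7.6586  x^+=0.1727  v^+=-1.2249  a^+=0.1659
step 7: x_pred=-0.8193  r=-3.0107  x^+=-2.4963  v^+=-2.2130  a^+=0.0520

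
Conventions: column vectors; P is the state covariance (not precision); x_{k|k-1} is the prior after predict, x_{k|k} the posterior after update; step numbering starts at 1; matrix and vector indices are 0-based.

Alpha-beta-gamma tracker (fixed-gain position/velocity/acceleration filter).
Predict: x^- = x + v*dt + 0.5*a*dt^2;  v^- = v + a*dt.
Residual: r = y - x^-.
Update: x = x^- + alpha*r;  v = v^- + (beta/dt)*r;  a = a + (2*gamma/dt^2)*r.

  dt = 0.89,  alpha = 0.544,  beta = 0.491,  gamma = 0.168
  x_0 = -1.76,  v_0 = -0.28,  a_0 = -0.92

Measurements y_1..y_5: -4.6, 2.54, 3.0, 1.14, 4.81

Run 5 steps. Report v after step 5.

v_post = 3.2026

step 1: x_pred=-2.3736  r=-2.2264  x^+=-3.5847  v^+=-2.3271  a^+=-1.8644
step 2: x_pred=-6.3943  r=8.9343  x^+=-1.5340  v^+=0.9425  a^+=1.9254
step 3: x_pred=0.0673  r=2.9327  x^+=1.6627  v^+=4.2740  a^+=3.1694
step 4: x_pred=6.7218  r=-5.5818  x^+=3.6853  v^+=4.0154  a^+=0.8017
step 5: x_pred=7.5765  r=-2.7665  x^+=6.0715  v^+=3.2026  a^+=-0.3718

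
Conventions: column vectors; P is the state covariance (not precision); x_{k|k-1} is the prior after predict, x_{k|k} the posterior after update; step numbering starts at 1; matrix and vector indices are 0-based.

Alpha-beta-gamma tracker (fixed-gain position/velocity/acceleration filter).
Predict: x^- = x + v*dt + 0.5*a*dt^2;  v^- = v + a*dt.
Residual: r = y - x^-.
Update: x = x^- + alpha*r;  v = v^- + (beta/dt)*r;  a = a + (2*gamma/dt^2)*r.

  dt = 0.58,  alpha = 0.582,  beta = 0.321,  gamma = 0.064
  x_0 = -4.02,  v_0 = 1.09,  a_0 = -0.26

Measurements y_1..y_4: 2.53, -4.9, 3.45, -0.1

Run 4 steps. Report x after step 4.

x_post = 1.3953

step 1: x_pred=-3.4315  r=5.9615  x^+=0.0381  v^+=4.2386  a^+=2.0084
step 2: x_pred=2.8343  r=-7.7343  x^+=-1.6671  v^+=1.1229  a^+=-0.9345
step 3: x_pred=-1.1730  r=4.6230  x^+=1.5176  v^+=3.1395  a^+=0.8245
step 4: x_pred=3.4772  r=-3.5772  x^+=1.3953  v^+=1.6379  a^+=-0.5366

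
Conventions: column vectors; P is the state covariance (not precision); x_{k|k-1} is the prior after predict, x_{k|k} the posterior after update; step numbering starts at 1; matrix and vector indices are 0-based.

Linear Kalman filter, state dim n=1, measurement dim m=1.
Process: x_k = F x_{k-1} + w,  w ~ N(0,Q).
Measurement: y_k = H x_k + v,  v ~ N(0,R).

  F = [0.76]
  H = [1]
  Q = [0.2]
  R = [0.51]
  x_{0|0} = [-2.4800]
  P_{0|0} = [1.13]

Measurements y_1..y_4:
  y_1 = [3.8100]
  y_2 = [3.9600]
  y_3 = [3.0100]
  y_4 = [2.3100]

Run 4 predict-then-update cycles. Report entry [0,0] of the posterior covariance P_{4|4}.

step 1: x^-=[-1.8848]  P^-=[0.8527]  S=[1.3627]  K=[0.6257]  nu=[5.6948]  x^+=[1.6787]  P^+=[0.3191]
step 2: x^-=[1.2758]  P^-=[0.3843]  S=[0.8943]  K=[0.4297]  nu=[2.6842]  x^+=[2.4293]  P^+=[0.2192]
step 3: x^-=[1.8463]  P^-=[0.3266]  S=[0.8366]  K=[0.3904]  nu=[1.1637]  x^+=[2.3006]  P^+=[0.1991]
step 4: x^-=[1.7484]  P^-=[0.3150]  S=[0.8250]  K=[0.3818]  nu=[0.5616]  x^+=[1.9628]  P^+=[0.1947]

P_post[0,0] = 0.1947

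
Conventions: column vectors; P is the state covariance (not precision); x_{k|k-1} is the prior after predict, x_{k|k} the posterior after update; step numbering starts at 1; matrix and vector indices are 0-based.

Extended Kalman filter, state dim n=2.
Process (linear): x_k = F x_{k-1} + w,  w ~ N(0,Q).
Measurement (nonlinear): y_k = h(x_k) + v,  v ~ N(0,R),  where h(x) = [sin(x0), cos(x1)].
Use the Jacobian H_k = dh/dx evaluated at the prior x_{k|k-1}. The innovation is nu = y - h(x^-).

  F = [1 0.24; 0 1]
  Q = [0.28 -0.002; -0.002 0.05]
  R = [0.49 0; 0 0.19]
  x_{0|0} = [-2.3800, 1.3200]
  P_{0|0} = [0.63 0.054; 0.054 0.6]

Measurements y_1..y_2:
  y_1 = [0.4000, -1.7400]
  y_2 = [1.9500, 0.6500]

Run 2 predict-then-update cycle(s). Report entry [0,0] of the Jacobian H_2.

H_jac[0,0] = -0.2802

step 1: x^-=[-2.0632, 1.3200]  P^-=[0.9705 0.1960; 0.1960 0.6500]  H_jac=[-0.4727 0.0000; 0.0000 -0.9687]  S=[0.7069 0.0898; 0.0898 0.8000]  K=[-0.6278 -0.1669; -0.0316 -0.7836]  nu=[1.2812, -1.9882]  x^+=[-2.5358, 2.8374]  P^+=[0.6507 0.0327; 0.0327 0.1537]
step 2: x^-=[-1.8548, 2.8374]  P^-=[0.9553 0.0676; 0.0676 0.2037]  H_jac=[-0.2802 0.0000; 0.0000 -0.2995]  S=[0.5650 0.0057; 0.0057 0.2083]  K=[-0.4729 -0.0844; -0.0306 -0.2921]  nu=[2.9099, 1.6041]  x^+=[-3.3662, 2.2798]  P^+=[0.8270 0.0535; 0.0535 0.1853]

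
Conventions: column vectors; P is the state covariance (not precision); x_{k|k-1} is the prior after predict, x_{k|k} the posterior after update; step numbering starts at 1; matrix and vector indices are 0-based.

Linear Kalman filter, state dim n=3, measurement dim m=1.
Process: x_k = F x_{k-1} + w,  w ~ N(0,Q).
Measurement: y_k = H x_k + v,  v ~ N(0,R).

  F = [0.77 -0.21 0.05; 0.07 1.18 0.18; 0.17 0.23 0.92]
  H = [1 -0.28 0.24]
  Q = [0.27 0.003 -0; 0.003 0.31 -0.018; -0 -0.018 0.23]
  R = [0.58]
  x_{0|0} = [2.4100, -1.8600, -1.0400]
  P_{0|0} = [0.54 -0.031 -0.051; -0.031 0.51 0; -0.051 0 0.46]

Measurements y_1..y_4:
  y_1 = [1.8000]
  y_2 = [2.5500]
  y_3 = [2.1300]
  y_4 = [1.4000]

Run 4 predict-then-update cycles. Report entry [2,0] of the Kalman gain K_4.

step 1: x^-=[2.1943, -2.2133, -0.9749]  P^-=[0.6199 -0.1251 0.0263; -0.1251 1.0313 0.1915; 0.0263 0.1915 0.6436]  S=[1.3748]  K=[0.4810; -0.2676; 0.0925]  nu=[-0.7800]  x^+=[1.8191, -2.0046, -1.0470]  P^+=[0.3019 0.0519 -0.0349; 0.0519 0.9328 0.2255; -0.0349 0.2255 0.6318]
step 2: x^-=[1.7693, -2.4265, -1.1151]  P^-=[0.4675 -0.1600 -0.0351; -0.1600 1.7343 0.6054; -0.0351 0.6054 0.9114]  S=[1.2273]  K=[0.4105; -0.4076; 0.0115]  nu=[0.3689]  x^+=[1.9208, -2.5769, -1.1108]  P^+=[0.2606 0.0454 -0.0409; 0.0454 1.5303 0.6112; -0.0409 0.6112 0.9112]
step 3: x^-=[1.9646, -3.1062, -1.2881]  P^-=[0.4636 -0.3063 -0.1318; -0.3063 2.7377 1.2461; -0.1318 1.2461 1.3392]  S=[1.2762]  K=[0.4057; -0.6063; -0.1249]  nu=[-0.3952]  x^+=[1.8043, -2.8666, -1.2388]  P^+=[0.2536 0.0077 -0.0672; 0.0077 2.2686 1.1495; -0.0672 1.1495 1.3193]
step 4: x^-=[1.9293, -3.4793, -1.4923]  P^-=[0.4919 -0.5119 -0.2716; -0.5119 4.0006 2.1099; -0.2716 2.1099 1.9400]  S=[1.3700]  K=[0.4161; -0.8217; -0.2896]  nu=[-1.1454]  x^+=[1.4527, -2.5381, -1.1605]  P^+=[0.2547 -0.0435 -0.1065; -0.0435 3.0756 1.7838; -0.1065 1.7838 1.8251]

K[2,0] = -0.2896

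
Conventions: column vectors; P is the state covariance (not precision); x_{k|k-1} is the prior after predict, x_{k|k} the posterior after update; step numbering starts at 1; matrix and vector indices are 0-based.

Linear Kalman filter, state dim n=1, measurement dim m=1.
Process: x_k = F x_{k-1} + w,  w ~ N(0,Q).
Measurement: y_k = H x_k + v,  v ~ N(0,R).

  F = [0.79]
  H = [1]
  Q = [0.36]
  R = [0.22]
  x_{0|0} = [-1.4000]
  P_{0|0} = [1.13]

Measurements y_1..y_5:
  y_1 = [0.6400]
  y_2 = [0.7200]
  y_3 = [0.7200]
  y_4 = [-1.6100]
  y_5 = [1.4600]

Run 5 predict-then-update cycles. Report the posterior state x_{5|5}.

x_post = [0.7446]

step 1: x^-=[-1.1060]  P^-=[1.0652]  S=[1.2852]  K=[0.8288]  nu=[1.7460]  x^+=[0.3411]  P^+=[0.1823]
step 2: x^-=[0.2695]  P^-=[0.4738]  S=[0.6938]  K=[0.6829]  nu=[0.4505]  x^+=[0.5771]  P^+=[0.1502]
step 3: x^-=[0.4559]  P^-=[0.4538]  S=[0.6738]  K=[0.6735]  nu=[0.2641]  x^+=[0.6338]  P^+=[0.1482]
step 4: x^-=[0.5007]  P^-=[0.4525]  S=[0.6725]  K=[0.6728]  nu=[-2.1107]  x^+=[-0.9195]  P^+=[0.1480]
step 5: x^-=[-0.7264]  P^-=[0.4524]  S=[0.6724]  K=[0.6728]  nu=[2.1864]  x^+=[0.7446]  P^+=[0.1480]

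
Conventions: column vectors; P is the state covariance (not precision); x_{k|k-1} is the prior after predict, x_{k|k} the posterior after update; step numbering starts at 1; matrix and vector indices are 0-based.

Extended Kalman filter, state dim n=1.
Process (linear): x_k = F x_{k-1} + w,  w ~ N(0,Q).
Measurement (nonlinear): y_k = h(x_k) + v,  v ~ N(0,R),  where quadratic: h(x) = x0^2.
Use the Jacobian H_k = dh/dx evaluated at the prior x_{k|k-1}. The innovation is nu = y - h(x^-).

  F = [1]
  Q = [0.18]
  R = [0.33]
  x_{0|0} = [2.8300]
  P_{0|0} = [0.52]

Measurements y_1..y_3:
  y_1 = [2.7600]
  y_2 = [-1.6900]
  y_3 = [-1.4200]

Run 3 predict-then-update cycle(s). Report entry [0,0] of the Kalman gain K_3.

K[0,0] = 0.3891

step 1: x^-=[2.8300]  P^-=[0.7000]  H_jac=[5.6600]  S=[22.7549]  K=[0.1741]  nu=[-5.2489]  x^+=[1.9161]  P^+=[0.0102]
step 2: x^-=[1.9161]  P^-=[0.1902]  H_jac=[3.8322]  S=[3.1225]  K=[0.2334]  nu=[-5.3614]  x^+=[0.6649]  P^+=[0.0201]
step 3: x^-=[0.6649]  P^-=[0.2001]  H_jac=[1.3298]  S=[0.6838]  K=[0.3891]  nu=[-1.8621]  x^+=[-0.0597]  P^+=[0.0966]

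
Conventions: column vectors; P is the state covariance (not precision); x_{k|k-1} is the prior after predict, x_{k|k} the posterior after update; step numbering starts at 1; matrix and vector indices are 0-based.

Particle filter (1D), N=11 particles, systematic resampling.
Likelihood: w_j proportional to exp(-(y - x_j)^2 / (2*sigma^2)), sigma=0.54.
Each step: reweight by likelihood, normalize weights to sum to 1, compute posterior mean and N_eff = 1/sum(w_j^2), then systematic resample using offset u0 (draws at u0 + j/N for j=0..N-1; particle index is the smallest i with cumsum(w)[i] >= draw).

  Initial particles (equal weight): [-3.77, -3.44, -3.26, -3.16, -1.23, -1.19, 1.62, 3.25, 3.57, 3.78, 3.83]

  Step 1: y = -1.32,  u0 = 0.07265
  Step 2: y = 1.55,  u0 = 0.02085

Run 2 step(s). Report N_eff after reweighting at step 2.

N_eff = 10.6429

step 1: w=[0.0000, 0.0002, 0.0008, 0.0015, 0.5025, 0.4949, 0.0000, 0.0000, 0.0000, 0.0000, 0.0000]  mean=-1.2153  Neff=2.0102  idx=[4, 4, 4, 4, 4, 5, 5, 5, 5, 5, 5]
step 2: w=[0.0727, 0.0727, 0.0727, 0.0727, 0.0727, 0.1061, 0.1061, 0.1061, 0.1061, 0.1061, 0.1061]  mean=-1.2045  Neff=10.6429  idx=[0, 1, 2, 4, 5, 6, 6, 7, 8, 9, 10]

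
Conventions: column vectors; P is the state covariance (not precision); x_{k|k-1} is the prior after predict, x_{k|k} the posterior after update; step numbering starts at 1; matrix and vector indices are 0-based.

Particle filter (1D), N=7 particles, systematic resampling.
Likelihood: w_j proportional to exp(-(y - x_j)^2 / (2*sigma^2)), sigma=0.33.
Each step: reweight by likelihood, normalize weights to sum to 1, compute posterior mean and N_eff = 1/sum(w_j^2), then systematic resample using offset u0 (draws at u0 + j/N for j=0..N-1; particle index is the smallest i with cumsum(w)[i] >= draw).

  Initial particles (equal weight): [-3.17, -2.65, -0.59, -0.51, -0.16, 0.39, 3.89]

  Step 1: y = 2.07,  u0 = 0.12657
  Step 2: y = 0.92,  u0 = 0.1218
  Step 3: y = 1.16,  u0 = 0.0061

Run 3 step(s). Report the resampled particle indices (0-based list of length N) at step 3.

step 1: w=[0.0000, 0.0000, 0.0000, 0.0000, 0.0000, 0.9046, 0.0954]  mean=0.7238  Neff=1.2086  idx=[5, 5, 5, 5, 5, 5, 6]
step 2: w=[0.1667, 0.1667, 0.1667, 0.1667, 0.1667, 0.1667, 0.0000]  mean=0.3900  Neff=6.0000  idx=[0, 1, 2, 3, 4, 5, 5]
step 3: w=[0.1429, 0.1429, 0.1429, 0.1429, 0.1429, 0.1429, 0.1429]  mean=0.3900  Neff=7.0000  idx=[0, 1, 2, 3, 4, 5, 6]

resampled_idx = [0, 1, 2, 3, 4, 5, 6]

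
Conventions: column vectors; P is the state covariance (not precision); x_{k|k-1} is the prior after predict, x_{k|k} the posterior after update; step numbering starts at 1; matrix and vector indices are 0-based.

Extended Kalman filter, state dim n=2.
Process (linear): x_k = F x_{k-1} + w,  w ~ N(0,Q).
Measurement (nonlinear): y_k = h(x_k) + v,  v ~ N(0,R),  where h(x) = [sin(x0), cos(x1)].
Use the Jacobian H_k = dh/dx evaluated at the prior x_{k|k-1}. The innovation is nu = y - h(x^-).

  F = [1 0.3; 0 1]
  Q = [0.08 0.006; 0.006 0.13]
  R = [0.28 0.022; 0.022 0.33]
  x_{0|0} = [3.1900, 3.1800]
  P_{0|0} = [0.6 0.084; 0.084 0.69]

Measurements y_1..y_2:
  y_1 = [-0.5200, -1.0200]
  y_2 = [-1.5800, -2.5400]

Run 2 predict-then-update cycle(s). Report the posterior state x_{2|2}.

x_post = [4.8164, 3.2870]

step 1: x^-=[4.1440, 3.1800]  P^-=[0.7925 0.2970; 0.2970 0.8200]  H_jac=[-0.5383 0.0000; 0.0000 0.0384]  S=[0.5096 0.0159; 0.0159 0.3312]  K=[-0.8394 0.0746; -0.3171 0.1103]  nu=[0.3228, -0.0207]  x^+=[3.8715, 3.0754]  P^+=[0.4336 0.1605; 0.1605 0.7658]
step 2: x^-=[4.7941, 3.0754]  P^-=[0.6788 0.3962; 0.3962 0.8958]  H_jac=[0.0817 0.0000; 0.0000 -0.0662]  S=[0.2845 0.0199; 0.0199 0.3339]  K=[0.2011 -0.0905; 0.1266 -0.1851]  nu=[-0.5833, -1.5422]  x^+=[4.8164, 3.2870]  P^+=[0.6653 0.3843; 0.3843 0.8808]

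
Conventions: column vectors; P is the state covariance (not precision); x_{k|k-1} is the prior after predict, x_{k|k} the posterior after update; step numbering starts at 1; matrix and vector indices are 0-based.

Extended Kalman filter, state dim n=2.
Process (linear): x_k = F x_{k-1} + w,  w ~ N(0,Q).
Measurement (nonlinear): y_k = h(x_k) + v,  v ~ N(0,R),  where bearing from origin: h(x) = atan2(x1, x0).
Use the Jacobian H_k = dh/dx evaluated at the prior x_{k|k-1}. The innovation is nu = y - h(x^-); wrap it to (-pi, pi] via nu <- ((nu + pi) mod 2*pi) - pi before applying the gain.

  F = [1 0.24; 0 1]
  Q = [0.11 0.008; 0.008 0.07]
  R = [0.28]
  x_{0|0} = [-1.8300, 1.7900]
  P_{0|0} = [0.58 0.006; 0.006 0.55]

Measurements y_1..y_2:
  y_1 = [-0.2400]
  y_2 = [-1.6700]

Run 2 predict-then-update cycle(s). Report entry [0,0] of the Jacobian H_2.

step 1: x^-=[-1.4004, 1.7900]  P^-=[0.7246 0.1460; 0.1460 0.6200]  H_jac=[-0.3465 -0.2711]  S=[0.4400]  K=[-0.6606; -0.4970]  nu=[-2.4747]  x^+=[0.2344, 3.0199]  P^+=[0.5325 0.0015; 0.0015 0.5113]
step 2: x^-=[0.9591, 3.0199]  P^-=[0.6727 0.1322; 0.1322 0.5813]  H_jac=[-0.3008 0.0955]  S=[0.3386]  K=[-0.5603; 0.0465]  nu=[-2.9333]  x^+=[2.6028, 2.8834]  P^+=[0.5664 0.1411; 0.1411 0.5806]

H_jac[0,0] = -0.3008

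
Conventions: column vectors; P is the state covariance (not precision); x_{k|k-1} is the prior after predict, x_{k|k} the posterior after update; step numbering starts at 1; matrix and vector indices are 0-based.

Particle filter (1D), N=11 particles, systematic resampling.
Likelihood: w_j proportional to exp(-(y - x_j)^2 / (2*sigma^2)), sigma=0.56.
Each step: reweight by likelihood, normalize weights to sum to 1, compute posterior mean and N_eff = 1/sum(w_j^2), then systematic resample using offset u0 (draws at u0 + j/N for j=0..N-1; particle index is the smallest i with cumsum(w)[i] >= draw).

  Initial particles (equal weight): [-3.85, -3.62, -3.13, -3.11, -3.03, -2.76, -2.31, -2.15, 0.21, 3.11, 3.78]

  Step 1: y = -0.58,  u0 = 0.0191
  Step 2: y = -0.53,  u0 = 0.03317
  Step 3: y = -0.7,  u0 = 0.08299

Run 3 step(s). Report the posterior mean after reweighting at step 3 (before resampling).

step 1: w=[0.0000, 0.0000, 0.0001, 0.0001, 0.0002, 0.0013, 0.0212, 0.0493, 0.9278, 0.0000, 0.0000]  mean=0.0352  Neff=1.1578  idx=[6, 8, 8, 8, 8, 8, 8, 8, 8, 8, 8]
step 2: w=[0.0015, 0.0998, 0.0998, 0.0998, 0.0998, 0.0998, 0.0998, 0.0998, 0.0998, 0.0998, 0.0998]  mean=0.2061  Neff=10.0304  idx=[1, 2, 3, 4, 4, 5, 6, 7, 8, 9, 10]
step 3: w=[0.0909, 0.0909, 0.0909, 0.0909, 0.0909, 0.0909, 0.0909, 0.0909, 0.0909, 0.0909, 0.0909]  mean=0.2100  Neff=11.0000  idx=[0, 1, 2, 3, 4, 5, 6, 7, 8, 9, 10]

post_mean = 0.2100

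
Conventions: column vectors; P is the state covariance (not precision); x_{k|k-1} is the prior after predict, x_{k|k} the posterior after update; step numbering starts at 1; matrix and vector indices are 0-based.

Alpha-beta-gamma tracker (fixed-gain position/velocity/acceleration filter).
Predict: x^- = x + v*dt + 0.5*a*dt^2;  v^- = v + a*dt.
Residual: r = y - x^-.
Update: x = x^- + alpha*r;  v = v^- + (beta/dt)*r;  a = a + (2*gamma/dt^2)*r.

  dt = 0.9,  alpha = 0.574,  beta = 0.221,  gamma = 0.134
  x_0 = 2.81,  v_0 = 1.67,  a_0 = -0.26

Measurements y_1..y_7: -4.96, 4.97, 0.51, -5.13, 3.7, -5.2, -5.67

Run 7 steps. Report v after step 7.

v_post = -0.1635

step 1: x_pred=4.2077  r=-9.1677  x^+=-1.0546  v^+=-0.8152  a^+=-3.2933
step 2: x_pred=-3.1220  r=8.0920  x^+=1.5228  v^+=-1.7921  a^+=-0.6159
step 3: x_pred=-0.3395  r=0.8495  x^+=0.1481  v^+=-2.1378  a^+=-0.3348
step 4: x_pred=-1.9115  r=-3.2185  x^+=-3.7589  v^+=-3.2295  a^+=-1.3997
step 5: x_pred=-7.2323  r=10.9323  x^+=-0.9572  v^+=-1.8047  a^+=2.2174
step 6: x_pred=-1.6834  r=-3.5166  x^+=-3.7019  v^+=-0.6726  a^+=1.0539
step 7: x_pred=-3.8804  r=-1.7896  x^+=-4.9076  v^+=-0.1635  a^+=0.4618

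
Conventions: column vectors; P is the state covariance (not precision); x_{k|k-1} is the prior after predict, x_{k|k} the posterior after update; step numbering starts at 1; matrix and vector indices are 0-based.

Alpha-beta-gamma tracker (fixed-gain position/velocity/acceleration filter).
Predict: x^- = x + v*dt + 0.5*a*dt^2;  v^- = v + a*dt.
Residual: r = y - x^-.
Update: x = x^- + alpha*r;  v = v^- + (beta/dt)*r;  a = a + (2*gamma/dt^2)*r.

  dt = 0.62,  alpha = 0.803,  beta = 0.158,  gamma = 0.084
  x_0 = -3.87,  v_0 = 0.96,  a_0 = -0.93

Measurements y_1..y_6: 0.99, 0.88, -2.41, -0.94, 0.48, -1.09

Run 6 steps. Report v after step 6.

step 1: x_pred=-3.4535  r=4.4435  x^+=0.1146  v^+=1.5158  a^+=1.0120
step 2: x_pred=1.2489  r=-0.3689  x^+=0.9527  v^+=2.0492  a^+=0.8508
step 3: x_pred=2.3867  r=-4.7967  x^+=-1.4650  v^+=1.3543  a^+=-1.2456
step 4: x_pred=-0.8648  r=-0.0752  x^+=-0.9252  v^+=0.5629  a^+=-1.2785
step 5: x_pred=-0.8219  r=1.3019  x^+=0.2235  v^+=0.1020  a^+=-0.7095
step 6: x_pred=0.1504  r=-1.2404  x^+=-0.8456  v^+=-0.6540  a^+=-1.2516

v_post = -0.6540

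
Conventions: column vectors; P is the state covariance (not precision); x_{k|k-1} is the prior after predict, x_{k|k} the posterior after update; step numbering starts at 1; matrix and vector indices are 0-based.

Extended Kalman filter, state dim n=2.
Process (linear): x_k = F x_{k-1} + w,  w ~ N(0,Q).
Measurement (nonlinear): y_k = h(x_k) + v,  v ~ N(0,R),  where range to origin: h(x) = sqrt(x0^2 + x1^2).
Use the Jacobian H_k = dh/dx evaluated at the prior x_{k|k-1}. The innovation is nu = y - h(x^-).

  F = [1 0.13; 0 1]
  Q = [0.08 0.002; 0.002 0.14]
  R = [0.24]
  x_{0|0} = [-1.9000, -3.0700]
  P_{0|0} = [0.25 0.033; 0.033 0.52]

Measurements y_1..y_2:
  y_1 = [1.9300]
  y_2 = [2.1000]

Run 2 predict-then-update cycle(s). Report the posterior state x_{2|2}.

step 1: x^-=[-2.2991, -3.0700]  P^-=[0.3474 0.1026; 0.1026 0.6600]  H_jac=[-0.5994 -0.8004]  S=[0.8861]  K=[-0.3277; -0.6656]  nu=[-1.9055]  x^+=[-1.6748, -1.8018]  P^+=[0.2522 -0.0906; -0.0906 0.2675]
step 2: x^-=[-1.9090, -1.8018]  P^-=[0.3132 -0.0539; -0.0539 0.4075]  H_jac=[-0.7272 -0.6864]  S=[0.5438]  K=[-0.3508; -0.4422]  nu=[-0.5250]  x^+=[-1.7248, -1.5696]  P^+=[0.2463 -0.1382; -0.1382 0.3011]

x_post = [-1.7248, -1.5696]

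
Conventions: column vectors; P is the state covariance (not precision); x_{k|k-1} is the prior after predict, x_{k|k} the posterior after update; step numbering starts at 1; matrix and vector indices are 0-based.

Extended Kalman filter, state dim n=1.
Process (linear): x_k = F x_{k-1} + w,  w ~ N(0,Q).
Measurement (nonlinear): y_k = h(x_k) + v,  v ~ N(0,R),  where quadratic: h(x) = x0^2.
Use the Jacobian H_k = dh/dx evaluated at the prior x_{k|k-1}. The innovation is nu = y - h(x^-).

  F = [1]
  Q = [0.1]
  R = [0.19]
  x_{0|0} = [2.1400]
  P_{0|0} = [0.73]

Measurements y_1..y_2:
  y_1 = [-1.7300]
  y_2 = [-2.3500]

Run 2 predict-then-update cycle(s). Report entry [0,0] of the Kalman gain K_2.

step 1: x^-=[2.1400]  P^-=[0.8300]  H_jac=[4.2800]  S=[15.3943]  K=[0.2308]  nu=[-6.3096]  x^+=[0.6840]  P^+=[0.0102]
step 2: x^-=[0.6840]  P^-=[0.1102]  H_jac=[1.3680]  S=[0.3963]  K=[0.3805]  nu=[-2.8178]  x^+=[-0.3883]  P^+=[0.0529]

K[0,0] = 0.3805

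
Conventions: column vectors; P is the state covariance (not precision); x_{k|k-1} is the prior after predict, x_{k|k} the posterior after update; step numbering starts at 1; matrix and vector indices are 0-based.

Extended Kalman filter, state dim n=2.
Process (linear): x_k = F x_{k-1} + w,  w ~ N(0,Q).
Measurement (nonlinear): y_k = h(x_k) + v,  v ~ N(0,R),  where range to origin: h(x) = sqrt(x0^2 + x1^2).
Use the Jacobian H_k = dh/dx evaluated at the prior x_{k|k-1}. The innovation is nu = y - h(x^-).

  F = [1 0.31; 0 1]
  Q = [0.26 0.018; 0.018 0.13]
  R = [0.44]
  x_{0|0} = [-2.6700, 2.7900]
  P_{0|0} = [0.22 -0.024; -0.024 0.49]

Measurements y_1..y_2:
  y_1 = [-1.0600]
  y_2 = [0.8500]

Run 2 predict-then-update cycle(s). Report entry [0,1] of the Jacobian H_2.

H_jac[0,1] = 0.5961

step 1: x^-=[-1.8051, 2.7900]  P^-=[0.5122 0.1459; 0.1459 0.6200]  H_jac=[-0.5432 0.8396]  S=[0.8951]  K=[-0.1740; 0.4930]  nu=[-4.3830]  x^+=[-1.0425, 0.6291]  P^+=[0.4851 0.2227; 0.2227 0.4024]
step 2: x^-=[-0.8475, 0.6291]  P^-=[0.9218 0.3654; 0.3654 0.5324]  H_jac=[-0.8029 0.5961]  S=[0.8737]  K=[-0.5979; 0.0274]  nu=[-0.2055]  x^+=[-0.7246, 0.6235]  P^+=[0.6096 0.3798; 0.3798 0.5318]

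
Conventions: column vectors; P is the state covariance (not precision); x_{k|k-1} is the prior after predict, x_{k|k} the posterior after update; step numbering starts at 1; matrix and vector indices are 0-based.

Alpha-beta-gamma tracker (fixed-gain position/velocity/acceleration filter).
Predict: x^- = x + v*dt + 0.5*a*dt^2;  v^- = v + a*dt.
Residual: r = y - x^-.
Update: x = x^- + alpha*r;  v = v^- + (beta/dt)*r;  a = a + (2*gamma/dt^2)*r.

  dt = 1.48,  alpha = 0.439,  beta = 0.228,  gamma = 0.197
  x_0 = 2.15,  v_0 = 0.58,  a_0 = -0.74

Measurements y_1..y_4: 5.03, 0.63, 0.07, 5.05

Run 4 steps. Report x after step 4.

step 1: x_pred=2.1980  r=2.8320  x^+=3.4412  v^+=-0.0789  a^+=-0.2306
step 2: x_pred=3.0719  r=-2.4419  x^+=1.9999  v^+=-0.7964  a^+=-0.6698
step 3: x_pred=0.0877  r=-0.0177  x^+=0.0799  v^+=-1.7904  a^+=-0.6730
step 4: x_pred=-3.3070  r=8.3570  x^+=0.3617  v^+=-1.4990  a^+=0.8302

x_post = 0.3617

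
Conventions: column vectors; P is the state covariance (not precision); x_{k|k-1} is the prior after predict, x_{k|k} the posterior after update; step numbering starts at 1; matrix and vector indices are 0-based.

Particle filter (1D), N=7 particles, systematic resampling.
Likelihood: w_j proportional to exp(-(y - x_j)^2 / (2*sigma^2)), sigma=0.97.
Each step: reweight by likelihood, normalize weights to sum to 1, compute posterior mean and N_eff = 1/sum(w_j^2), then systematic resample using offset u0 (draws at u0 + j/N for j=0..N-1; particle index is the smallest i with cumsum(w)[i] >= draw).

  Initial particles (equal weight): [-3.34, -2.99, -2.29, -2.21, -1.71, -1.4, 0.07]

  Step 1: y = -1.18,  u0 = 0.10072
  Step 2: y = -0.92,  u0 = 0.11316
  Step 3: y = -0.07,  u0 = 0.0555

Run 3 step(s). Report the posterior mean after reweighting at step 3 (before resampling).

step 1: w=[0.0232, 0.0484, 0.1435, 0.1572, 0.2380, 0.2693, 0.1204]  mean=-1.6738  Neff=5.2129  idx=[2, 3, 4, 4, 5, 5, 6]
step 2: w=[0.0805, 0.0902, 0.1567, 0.1567, 0.1931, 0.1931, 0.1297]  mean=-1.4512  Neff=6.4460  idx=[1, 2, 3, 4, 5, 5, 6]
step 3: w=[0.0322, 0.0878, 0.0878, 0.1432, 0.1432, 0.1432, 0.3627]  mean=-0.9472  Neff=4.7726  idx=[1, 2, 3, 4, 5, 6, 6]

post_mean = -0.9472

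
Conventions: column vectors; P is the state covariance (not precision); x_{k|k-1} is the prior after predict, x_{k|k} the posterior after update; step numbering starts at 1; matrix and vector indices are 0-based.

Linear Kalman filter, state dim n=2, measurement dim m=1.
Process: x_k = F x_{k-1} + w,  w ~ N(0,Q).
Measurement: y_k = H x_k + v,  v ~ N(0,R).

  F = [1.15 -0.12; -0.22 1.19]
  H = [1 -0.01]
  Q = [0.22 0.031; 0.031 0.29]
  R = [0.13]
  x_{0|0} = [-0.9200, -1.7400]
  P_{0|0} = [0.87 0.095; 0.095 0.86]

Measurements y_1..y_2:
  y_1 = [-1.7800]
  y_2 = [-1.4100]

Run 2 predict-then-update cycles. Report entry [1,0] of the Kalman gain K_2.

step 1: x^-=[-0.8492, -1.8682]  P^-=[1.3567 -0.1794; -0.1794 1.5002]  S=[1.4905]  K=[0.9115; -0.1304]  nu=[-0.9495]  x^+=[-1.7146, -1.7444]  P^+=[0.1185 -0.0022; -0.0022 1.4749]
step 2: x^-=[-1.7625, -1.6986]  P^-=[0.3985 -0.2127; -0.2127 2.3854]  S=[0.5330]  K=[0.7517; -0.4437]  nu=[0.3355]  x^+=[-1.5103, -1.8474]  P^+=[0.0974 -0.0349; -0.0349 2.2805]

K[1,0] = -0.4437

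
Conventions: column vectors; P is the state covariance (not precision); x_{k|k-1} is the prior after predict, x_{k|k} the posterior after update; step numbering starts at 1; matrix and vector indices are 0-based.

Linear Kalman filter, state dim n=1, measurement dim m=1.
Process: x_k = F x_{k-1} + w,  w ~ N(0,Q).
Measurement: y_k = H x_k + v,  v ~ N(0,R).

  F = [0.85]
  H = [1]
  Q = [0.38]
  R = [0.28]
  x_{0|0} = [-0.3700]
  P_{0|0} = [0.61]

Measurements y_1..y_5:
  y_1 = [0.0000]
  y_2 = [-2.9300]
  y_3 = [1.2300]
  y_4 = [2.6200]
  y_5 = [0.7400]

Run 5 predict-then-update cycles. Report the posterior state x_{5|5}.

step 1: x^-=[-0.3145]  P^-=[0.8207]  S=[1.1007]  K=[0.7456]  nu=[0.3145]  x^+=[-0.0800]  P^+=[0.2088]
step 2: x^-=[-0.0680]  P^-=[0.5308]  S=[0.8108]  K=[0.6547]  nu=[-2.8620]  x^+=[-1.9417]  P^+=[0.1833]
step 3: x^-=[-1.6504]  P^-=[0.5124]  S=[0.7924]  K=[0.6467]  nu=[2.8804]  x^+=[0.2122]  P^+=[0.1811]
step 4: x^-=[0.1804]  P^-=[0.5108]  S=[0.7908]  K=[0.6459]  nu=[2.4396]  x^+=[1.7562]  P^+=[0.1809]
step 5: x^-=[1.4928]  P^-=[0.5107]  S=[0.7907]  K=[0.6459]  nu=[-0.7528]  x^+=[1.0066]  P^+=[0.1808]

x_post = [1.0066]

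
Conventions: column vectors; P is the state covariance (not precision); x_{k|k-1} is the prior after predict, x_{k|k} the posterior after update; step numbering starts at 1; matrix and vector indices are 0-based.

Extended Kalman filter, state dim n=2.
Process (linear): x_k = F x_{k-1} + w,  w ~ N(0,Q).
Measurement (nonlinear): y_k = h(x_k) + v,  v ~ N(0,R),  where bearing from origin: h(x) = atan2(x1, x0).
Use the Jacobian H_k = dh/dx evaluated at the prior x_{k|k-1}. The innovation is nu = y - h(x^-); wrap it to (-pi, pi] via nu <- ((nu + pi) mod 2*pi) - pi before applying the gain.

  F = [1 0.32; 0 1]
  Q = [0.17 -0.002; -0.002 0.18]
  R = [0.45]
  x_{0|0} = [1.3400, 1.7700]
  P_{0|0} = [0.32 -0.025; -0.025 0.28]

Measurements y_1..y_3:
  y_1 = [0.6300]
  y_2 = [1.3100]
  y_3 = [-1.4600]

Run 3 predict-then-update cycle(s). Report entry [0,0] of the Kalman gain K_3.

step 1: x^-=[1.9064, 1.7700]  P^-=[0.5027 0.0626; 0.0626 0.4600]  H_jac=[-0.2616 0.2817]  S=[0.5117]  K=[-0.2225; 0.2213]  nu=[-0.1183]  x^+=[1.9327, 1.7438]  P^+=[0.4773 0.0878; 0.0878 0.4350]
step 2: x^-=[2.4907, 1.7438]  P^-=[0.7481 0.2250; 0.2250 0.6150]  H_jac=[-0.1886 0.2694]  S=[0.4984]  K=[-0.1615; 0.2473]  nu=[0.6992]  x^+=[2.3778, 1.9167]  P^+=[0.7351 0.2449; 0.2449 0.5845]
step 3: x^-=[2.9912, 1.9167]  P^-=[1.1216 0.4299; 0.4299 0.7645]  H_jac=[-0.1519 0.2370]  S=[0.4879]  K=[-0.1403; 0.2375]  nu=[-2.0299]  x^+=[3.2760, 1.4345]  P^+=[1.1120 0.4462; 0.4462 0.7369]

K[0,0] = -0.1403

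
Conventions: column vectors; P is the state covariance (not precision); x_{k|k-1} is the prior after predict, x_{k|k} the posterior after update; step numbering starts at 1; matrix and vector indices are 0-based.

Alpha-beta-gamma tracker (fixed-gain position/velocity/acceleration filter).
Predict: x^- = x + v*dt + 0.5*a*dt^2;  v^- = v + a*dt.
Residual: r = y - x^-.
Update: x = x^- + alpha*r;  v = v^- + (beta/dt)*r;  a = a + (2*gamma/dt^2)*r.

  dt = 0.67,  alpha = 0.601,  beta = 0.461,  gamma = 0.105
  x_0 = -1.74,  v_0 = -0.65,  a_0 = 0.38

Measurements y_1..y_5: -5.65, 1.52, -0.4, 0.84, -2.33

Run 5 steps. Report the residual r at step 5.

step 1: x_pred=-2.0902  r=-3.5598  x^+=-4.2296  v^+=-2.8447  a^+=-1.2853
step 2: x_pred=-6.4241  r=7.9441  x^+=-1.6497  v^+=1.7601  a^+=2.4310
step 3: x_pred=0.0752  r=-0.4752  x^+=-0.2104  v^+=3.0619  a^+=2.2087
step 4: x_pred=2.3369  r=-1.4969  x^+=1.4372  v^+=3.5118  a^+=1.5085
step 5: x_pred=4.1288  r=-6.4588  x^+=0.2470  v^+=0.0785  a^+=-1.5130

resid = -6.4588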